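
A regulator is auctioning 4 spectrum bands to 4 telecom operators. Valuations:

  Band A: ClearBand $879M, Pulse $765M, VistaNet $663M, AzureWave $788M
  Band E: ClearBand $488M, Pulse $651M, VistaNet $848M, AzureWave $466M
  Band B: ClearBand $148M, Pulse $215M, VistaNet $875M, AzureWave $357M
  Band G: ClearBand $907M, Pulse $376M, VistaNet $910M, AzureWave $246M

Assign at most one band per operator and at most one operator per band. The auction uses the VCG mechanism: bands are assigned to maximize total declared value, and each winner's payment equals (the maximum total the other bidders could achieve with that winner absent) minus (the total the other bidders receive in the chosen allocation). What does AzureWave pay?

Efficient allocation: ClearBand→Band G ($907M), Pulse→Band E ($651M), VistaNet→Band B ($875M), AzureWave→Band A ($788M); total welfare W = $3221M.
AzureWave receives Band A at value $788M, so the others get W − 788 = $2433M.
Without AzureWave: best allocation of the remaining 3 bidders over all 4 bands is ClearBand→Band G ($907M), Pulse→Band A ($765M), VistaNet→Band B ($875M), total $2547M.
VCG payment = (others' best without AzureWave) − (others' welfare with AzureWave) = 2547 − 2433 = $114M.

AzureWave pays $114M.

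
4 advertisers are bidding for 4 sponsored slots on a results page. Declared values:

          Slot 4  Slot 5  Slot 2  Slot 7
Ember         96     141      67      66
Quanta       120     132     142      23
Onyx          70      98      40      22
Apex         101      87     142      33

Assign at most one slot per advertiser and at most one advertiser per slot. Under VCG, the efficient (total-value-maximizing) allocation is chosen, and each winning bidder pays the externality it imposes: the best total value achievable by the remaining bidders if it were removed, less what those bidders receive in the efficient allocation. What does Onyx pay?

Efficient allocation: Ember→Slot 7 ($66), Quanta→Slot 4 ($120), Onyx→Slot 5 ($98), Apex→Slot 2 ($142); total welfare W = $426.
Onyx receives Slot 5 at value $98, so the others get W − 98 = $328.
Without Onyx: best allocation of the remaining 3 bidders over all 4 slots is Ember→Slot 5 ($141), Quanta→Slot 4 ($120), Apex→Slot 2 ($142), total $403.
VCG payment = (others' best without Onyx) − (others' welfare with Onyx) = 403 − 328 = $75.

Onyx pays $75.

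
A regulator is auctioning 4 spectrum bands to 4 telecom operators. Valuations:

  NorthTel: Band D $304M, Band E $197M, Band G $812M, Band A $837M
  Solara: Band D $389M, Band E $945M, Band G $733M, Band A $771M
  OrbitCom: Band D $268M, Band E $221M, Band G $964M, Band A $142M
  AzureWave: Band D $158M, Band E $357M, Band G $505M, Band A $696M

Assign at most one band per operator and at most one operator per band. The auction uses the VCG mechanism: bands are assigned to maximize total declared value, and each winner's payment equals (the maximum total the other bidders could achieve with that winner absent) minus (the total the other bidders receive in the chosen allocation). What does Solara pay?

Efficient allocation: NorthTel→Band D ($304M), Solara→Band E ($945M), OrbitCom→Band G ($964M), AzureWave→Band A ($696M); total welfare W = $2909M.
Solara receives Band E at value $945M, so the others get W − 945 = $1964M.
Without Solara: best allocation of the remaining 3 bidders over all 4 bands is NorthTel→Band A ($837M), OrbitCom→Band G ($964M), AzureWave→Band E ($357M), total $2158M.
VCG payment = (others' best without Solara) − (others' welfare with Solara) = 2158 − 1964 = $194M.

Solara pays $194M.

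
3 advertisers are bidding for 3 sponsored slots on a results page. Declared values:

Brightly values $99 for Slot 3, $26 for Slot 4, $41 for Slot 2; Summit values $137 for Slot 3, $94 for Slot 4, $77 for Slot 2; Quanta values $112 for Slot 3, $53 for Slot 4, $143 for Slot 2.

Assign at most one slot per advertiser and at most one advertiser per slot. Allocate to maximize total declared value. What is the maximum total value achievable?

Max total: $336

Optimal: Brightly→Slot 3 ($99), Summit→Slot 4 ($94), Quanta→Slot 2 ($143) — total 99+94+143 = $336.
Max-entry greedy (repeatedly take the single best remaining cell) gives $306, worse by 30.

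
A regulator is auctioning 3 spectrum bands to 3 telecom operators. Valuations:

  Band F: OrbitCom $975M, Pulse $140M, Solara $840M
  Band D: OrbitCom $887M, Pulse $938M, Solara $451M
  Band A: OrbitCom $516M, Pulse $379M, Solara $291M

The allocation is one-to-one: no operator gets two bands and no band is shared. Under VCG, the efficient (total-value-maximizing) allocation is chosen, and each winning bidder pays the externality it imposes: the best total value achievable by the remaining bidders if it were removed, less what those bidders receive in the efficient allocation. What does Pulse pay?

Pulse pays $371M.

Efficient allocation: OrbitCom→Band A ($516M), Pulse→Band D ($938M), Solara→Band F ($840M); total welfare W = $2294M.
Pulse receives Band D at value $938M, so the others get W − 938 = $1356M.
Without Pulse: best allocation of the remaining 2 bidders over all 3 bands is OrbitCom→Band D ($887M), Solara→Band F ($840M), total $1727M.
VCG payment = (others' best without Pulse) − (others' welfare with Pulse) = 1727 − 1356 = $371M.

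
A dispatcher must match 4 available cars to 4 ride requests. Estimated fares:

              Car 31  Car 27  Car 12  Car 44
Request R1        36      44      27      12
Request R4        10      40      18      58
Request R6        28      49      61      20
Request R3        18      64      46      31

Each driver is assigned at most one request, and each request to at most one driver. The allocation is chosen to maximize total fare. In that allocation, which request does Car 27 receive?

Optimal: Car 31→Request R1 ($36), Car 27→Request R3 ($64), Car 12→Request R6 ($61), Car 44→Request R4 ($58) — total 36+64+61+58 = $219.
Column-greedy (each request in turn goes to its best remaining driver) gives $181, worse by 38.
Next-best assignment: Car 31→Request R1, Car 27→Request R6, Car 12→Request R3, Car 44→Request R4 = $189.
Swapping Car 12↔Car 31 (Car 12→Request R1 $27, Car 31→Request R6 $28) loses 42.

Car 27 receives Request R3.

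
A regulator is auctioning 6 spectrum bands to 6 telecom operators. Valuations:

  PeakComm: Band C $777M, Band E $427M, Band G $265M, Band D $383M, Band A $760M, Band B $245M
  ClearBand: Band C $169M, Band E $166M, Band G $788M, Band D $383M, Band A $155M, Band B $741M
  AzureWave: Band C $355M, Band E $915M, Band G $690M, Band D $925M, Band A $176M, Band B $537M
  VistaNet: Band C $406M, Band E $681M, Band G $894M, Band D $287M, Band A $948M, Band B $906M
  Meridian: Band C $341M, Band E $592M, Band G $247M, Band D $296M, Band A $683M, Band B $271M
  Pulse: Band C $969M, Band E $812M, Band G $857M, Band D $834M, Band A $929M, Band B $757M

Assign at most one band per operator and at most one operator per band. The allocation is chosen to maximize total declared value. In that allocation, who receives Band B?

VistaNet receives Band B.

Treat this as an assignment problem: match each operator to one band.
Optimal: PeakComm→Band A ($760M), ClearBand→Band G ($788M), AzureWave→Band D ($925M), VistaNet→Band B ($906M), Meridian→Band E ($592M), Pulse→Band C ($969M) — total 760+788+925+906+592+969 = $4940M.
Max-entry greedy (repeatedly take the single best remaining cell) gives $4467M, worse by 473.
Swapping Meridian↔VistaNet (Meridian→Band B $271M, VistaNet→Band E $681M) loses 546.
VistaNet's own top band is Band A ($948M), but forcing VistaNet→Band A and reassigning the rest optimally gives only $4840M — worse by 100.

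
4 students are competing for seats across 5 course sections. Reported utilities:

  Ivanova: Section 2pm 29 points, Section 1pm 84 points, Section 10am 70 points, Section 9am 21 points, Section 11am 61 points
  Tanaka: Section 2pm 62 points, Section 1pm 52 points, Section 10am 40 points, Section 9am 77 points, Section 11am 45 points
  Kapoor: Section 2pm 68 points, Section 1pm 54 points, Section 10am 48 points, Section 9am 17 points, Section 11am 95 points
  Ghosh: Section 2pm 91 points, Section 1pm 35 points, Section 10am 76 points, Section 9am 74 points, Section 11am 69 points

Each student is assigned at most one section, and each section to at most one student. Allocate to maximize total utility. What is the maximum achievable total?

Maximum total: 347 points

Optimal: Ivanova→Section 1pm (84 points), Tanaka→Section 9am (77 points), Kapoor→Section 11am (95 points), Ghosh→Section 2pm (91 points) — total 84+77+95+91 = 347 points.
Column-greedy (each section in turn goes to its best remaining student) gives 300 points, worse by 47.
Next-best assignment: Ivanova→Section 10am, Tanaka→Section 9am, Kapoor→Section 11am, Ghosh→Section 2pm = 333 points.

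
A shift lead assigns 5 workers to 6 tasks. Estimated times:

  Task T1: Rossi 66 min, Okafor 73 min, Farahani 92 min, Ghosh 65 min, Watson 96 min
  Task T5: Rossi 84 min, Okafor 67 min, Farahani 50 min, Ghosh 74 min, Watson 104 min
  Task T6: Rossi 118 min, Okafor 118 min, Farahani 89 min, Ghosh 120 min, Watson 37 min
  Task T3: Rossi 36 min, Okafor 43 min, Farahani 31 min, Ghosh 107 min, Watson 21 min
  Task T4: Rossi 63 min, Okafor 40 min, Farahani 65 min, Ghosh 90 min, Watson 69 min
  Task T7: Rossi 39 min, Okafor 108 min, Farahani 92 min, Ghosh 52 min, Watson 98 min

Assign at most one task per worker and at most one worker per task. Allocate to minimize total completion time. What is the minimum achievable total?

Optimal: Rossi→Task T7 (39 min), Okafor→Task T4 (40 min), Farahani→Task T3 (31 min), Ghosh→Task T1 (65 min), Watson→Task T6 (37 min) — total 39+40+31+65+37 = 212 min.
Min-entry greedy (repeatedly take the single cheapest remaining cell) gives 215 min, worse by 3.
Checked against all permutations: 212 min is optimal.

Minimum total: 212 min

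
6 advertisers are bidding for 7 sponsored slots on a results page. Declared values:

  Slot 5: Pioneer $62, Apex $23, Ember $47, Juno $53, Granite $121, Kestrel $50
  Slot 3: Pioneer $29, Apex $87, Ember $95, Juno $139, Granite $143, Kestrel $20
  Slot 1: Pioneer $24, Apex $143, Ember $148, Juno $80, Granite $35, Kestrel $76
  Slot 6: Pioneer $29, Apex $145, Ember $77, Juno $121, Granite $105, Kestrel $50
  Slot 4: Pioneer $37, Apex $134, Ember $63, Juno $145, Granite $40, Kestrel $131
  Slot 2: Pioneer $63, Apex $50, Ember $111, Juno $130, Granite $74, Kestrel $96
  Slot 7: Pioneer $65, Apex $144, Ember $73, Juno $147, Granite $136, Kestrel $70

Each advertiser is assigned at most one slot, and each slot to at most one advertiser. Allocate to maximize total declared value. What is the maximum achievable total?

Max total: $777

This is the linear assignment problem.
Optimal: Pioneer→Slot 2 ($63), Apex→Slot 6 ($145), Ember→Slot 1 ($148), Juno→Slot 7 ($147), Granite→Slot 3 ($143), Kestrel→Slot 4 ($131) — total 63+145+148+147+143+131 = $777.
Row-greedy (each advertiser in turn takes its best remaining slot) gives $742, worse by 35.
Next-best assignment: Pioneer→Slot 5, Apex→Slot 6, Ember→Slot 1, Juno→Slot 7, Granite→Slot 3, Kestrel→Slot 4 = $776.
Checked against all permutations: $777 is optimal.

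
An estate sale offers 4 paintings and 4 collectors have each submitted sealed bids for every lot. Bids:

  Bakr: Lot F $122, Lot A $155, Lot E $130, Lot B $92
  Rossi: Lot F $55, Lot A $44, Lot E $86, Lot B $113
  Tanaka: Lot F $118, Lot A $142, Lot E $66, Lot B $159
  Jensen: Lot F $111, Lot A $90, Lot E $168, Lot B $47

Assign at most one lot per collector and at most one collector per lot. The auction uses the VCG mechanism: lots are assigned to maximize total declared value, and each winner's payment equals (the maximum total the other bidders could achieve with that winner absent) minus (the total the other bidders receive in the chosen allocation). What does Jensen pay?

Jensen pays $14.

Efficient allocation: Bakr→Lot A ($155), Rossi→Lot B ($113), Tanaka→Lot F ($118), Jensen→Lot E ($168); total welfare W = $554.
Jensen receives Lot E at value $168, so the others get W − 168 = $386.
Without Jensen: best allocation of the remaining 3 bidders over all 4 lots is Bakr→Lot A ($155), Rossi→Lot E ($86), Tanaka→Lot B ($159), total $400.
VCG payment = (others' best without Jensen) − (others' welfare with Jensen) = 400 − 386 = $14.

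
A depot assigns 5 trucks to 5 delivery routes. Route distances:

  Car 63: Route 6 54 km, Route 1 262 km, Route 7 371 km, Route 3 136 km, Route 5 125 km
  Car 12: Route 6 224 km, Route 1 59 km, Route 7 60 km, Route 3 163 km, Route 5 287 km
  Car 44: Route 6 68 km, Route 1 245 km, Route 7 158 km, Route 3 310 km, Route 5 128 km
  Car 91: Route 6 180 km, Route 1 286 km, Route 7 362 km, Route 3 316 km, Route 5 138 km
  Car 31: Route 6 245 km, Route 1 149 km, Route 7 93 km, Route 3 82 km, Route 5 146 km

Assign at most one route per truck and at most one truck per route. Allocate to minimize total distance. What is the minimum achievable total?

Min total: 491 km

Treat this as an assignment problem: match each truck to one route.
Optimal: Car 63→Route 6 (54 km), Car 12→Route 1 (59 km), Car 44→Route 7 (158 km), Car 91→Route 5 (138 km), Car 31→Route 3 (82 km) — total 54+59+158+138+82 = 491 km.
Min-entry greedy (repeatedly take the single cheapest remaining cell) gives 685 km, worse by 194.
Next-best assignment: Car 63→Route 3, Car 12→Route 1, Car 44→Route 6, Car 91→Route 5, Car 31→Route 7 = 494 km.
No other one-to-one assignment undercuts 491 km.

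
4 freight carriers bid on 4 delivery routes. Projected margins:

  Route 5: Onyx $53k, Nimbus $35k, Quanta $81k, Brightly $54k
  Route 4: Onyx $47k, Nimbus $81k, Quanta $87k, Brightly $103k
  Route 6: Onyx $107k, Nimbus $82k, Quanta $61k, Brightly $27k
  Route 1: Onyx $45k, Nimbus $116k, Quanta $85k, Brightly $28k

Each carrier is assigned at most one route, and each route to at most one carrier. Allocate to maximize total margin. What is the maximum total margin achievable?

Maximum total: $407k

Optimal: Onyx→Route 6 ($107k), Nimbus→Route 1 ($116k), Quanta→Route 5 ($81k), Brightly→Route 4 ($103k) — total 107+116+81+103 = $407k.
Row-greedy (each carrier in turn takes its best remaining route) gives $364k, worse by 43.
Next-best assignment: Onyx→Route 6, Nimbus→Route 1, Quanta→Route 4, Brightly→Route 5 = $364k.
Swapping Nimbus↔Brightly (Nimbus→Route 4 $81k, Brightly→Route 1 $28k) loses 110.
Checked against all permutations: $407k is optimal.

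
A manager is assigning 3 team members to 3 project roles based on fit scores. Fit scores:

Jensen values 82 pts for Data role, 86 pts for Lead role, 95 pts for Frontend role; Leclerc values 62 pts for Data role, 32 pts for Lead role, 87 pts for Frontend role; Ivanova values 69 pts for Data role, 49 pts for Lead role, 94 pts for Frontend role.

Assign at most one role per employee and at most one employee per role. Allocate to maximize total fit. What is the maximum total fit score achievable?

This is the linear assignment problem.
Optimal: Jensen→Lead role (86 pts), Leclerc→Data role (62 pts), Ivanova→Frontend role (94 pts) — total 86+62+94 = 242 pts.
Column-greedy (each role in turn goes to its best remaining employee) gives 218 pts, worse by 24.

Maximum total: 242 pts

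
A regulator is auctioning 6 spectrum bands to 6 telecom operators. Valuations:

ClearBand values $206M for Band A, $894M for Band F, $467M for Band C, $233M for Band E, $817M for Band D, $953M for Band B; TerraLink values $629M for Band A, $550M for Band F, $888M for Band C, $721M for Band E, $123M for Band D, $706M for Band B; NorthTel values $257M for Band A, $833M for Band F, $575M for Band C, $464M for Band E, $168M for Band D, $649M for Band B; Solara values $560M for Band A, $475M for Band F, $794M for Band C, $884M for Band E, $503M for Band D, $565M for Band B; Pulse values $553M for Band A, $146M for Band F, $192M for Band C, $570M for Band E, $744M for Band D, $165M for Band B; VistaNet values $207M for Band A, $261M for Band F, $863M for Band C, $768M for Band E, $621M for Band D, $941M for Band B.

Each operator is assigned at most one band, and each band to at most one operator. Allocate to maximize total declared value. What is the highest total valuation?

Optimal: ClearBand→Band D ($817M), TerraLink→Band C ($888M), NorthTel→Band F ($833M), Solara→Band E ($884M), Pulse→Band A ($553M), VistaNet→Band B ($941M) — total 817+888+833+884+553+941 = $4916M.
Max-entry greedy (repeatedly take the single best remaining cell) gives $4509M, worse by 407.

Maximum total: $4916M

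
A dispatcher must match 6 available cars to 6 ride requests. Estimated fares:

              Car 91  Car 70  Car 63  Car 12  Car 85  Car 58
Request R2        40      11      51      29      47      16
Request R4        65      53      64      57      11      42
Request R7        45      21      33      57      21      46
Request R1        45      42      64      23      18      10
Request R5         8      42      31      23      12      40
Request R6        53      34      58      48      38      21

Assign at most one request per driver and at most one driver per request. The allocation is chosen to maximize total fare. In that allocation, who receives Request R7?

Treat this as an assignment problem: match each driver to one request.
Optimal: Car 91→Request R6 ($53), Car 70→Request R4 ($53), Car 63→Request R1 ($64), Car 12→Request R7 ($57), Car 85→Request R2 ($47), Car 58→Request R5 ($40) — total 53+53+64+57+47+40 = $314.
Max-entry greedy (repeatedly take the single best remaining cell) gives $296, worse by 18.
Next-best assignment: Car 91→Request R4, Car 70→Request R5, Car 63→Request R1, Car 12→Request R6, Car 85→Request R2, Car 58→Request R7 = $312.
Swapping Car 63↔Car 12 (Car 63→Request R7 $33, Car 12→Request R1 $23) loses 65.
Checked against all permutations: $314 is optimal.
Car 12's own top request is Request R4 ($57), but forcing Car 12→Request R4 and reassigning the rest optimally gives only $309 — worse by 5.

Car 12 receives Request R7.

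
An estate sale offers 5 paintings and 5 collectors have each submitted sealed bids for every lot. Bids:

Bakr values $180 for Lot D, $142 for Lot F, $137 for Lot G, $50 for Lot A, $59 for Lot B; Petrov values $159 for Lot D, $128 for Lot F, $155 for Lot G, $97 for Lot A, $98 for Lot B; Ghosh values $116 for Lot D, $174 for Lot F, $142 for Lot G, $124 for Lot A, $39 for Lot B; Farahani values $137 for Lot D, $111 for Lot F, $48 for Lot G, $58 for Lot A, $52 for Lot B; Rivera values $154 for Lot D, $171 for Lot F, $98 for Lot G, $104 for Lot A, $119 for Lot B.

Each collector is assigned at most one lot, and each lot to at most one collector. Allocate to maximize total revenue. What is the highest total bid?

Max total: $689

Treat this as an assignment problem: match each collector to one lot.
Optimal: Bakr→Lot D ($180), Petrov→Lot G ($155), Ghosh→Lot A ($124), Farahani→Lot F ($111), Rivera→Lot B ($119) — total 180+155+124+111+119 = $689.
Column-greedy (each lot in turn goes to its best remaining collector) gives $665, worse by 24.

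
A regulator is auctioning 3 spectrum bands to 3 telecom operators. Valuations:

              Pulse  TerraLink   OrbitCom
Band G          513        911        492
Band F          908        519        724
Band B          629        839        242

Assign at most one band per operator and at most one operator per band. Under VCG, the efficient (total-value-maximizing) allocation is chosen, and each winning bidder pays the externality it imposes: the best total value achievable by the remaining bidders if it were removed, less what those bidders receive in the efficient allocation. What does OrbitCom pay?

OrbitCom pays $279M.

Efficient allocation: Pulse→Band B ($629M), TerraLink→Band G ($911M), OrbitCom→Band F ($724M); total welfare W = $2264M.
OrbitCom receives Band F at value $724M, so the others get W − 724 = $1540M.
Without OrbitCom: best allocation of the remaining 2 bidders over all 3 bands is Pulse→Band F ($908M), TerraLink→Band G ($911M), total $1819M.
VCG payment = (others' best without OrbitCom) − (others' welfare with OrbitCom) = 1819 − 1540 = $279M.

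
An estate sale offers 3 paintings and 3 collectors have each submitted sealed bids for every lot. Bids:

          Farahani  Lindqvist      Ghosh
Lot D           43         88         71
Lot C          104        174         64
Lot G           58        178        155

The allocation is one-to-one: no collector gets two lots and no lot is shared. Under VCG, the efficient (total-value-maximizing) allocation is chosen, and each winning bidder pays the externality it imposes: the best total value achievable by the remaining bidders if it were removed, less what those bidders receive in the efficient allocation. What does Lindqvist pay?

Lindqvist pays $61.

Efficient allocation: Farahani→Lot D ($43), Lindqvist→Lot C ($174), Ghosh→Lot G ($155); total welfare W = $372.
Lindqvist receives Lot C at value $174, so the others get W − 174 = $198.
Without Lindqvist: best allocation of the remaining 2 bidders over all 3 lots is Farahani→Lot C ($104), Ghosh→Lot G ($155), total $259.
VCG payment = (others' best without Lindqvist) − (others' welfare with Lindqvist) = 259 − 198 = $61.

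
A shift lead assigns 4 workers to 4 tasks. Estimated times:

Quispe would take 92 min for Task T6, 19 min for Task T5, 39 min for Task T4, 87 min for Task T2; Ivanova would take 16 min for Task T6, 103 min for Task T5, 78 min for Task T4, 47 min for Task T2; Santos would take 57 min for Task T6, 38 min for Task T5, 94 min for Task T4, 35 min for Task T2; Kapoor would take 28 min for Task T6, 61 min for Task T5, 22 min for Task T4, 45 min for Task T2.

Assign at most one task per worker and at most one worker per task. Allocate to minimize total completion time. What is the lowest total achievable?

This is the linear assignment problem.
Optimal: Quispe→Task T5 (19 min), Ivanova→Task T6 (16 min), Santos→Task T2 (35 min), Kapoor→Task T4 (22 min) — total 19+16+35+22 = 92 min.
Next-best assignment: Quispe→Task T4, Ivanova→Task T6, Santos→Task T5, Kapoor→Task T2 = 138 min.
Swapping Santos↔Quispe (Santos→Task T5 38 min, Quispe→Task T2 87 min) adds 71.

Minimum total: 92 min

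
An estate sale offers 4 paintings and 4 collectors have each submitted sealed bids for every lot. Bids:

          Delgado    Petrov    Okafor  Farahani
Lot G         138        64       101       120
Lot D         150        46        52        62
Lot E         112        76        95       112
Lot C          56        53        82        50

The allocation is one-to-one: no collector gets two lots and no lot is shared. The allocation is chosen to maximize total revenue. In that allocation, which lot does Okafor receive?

This is a one-to-one assignment (maximum-weight bipartite matching).
Optimal: Delgado→Lot D ($150), Petrov→Lot E ($76), Okafor→Lot C ($82), Farahani→Lot G ($120) — total 150+76+82+120 = $428.
Max-entry greedy (repeatedly take the single best remaining cell) gives $418, worse by 10.
Swapping Petrov↔Okafor (Petrov→Lot C $53, Okafor→Lot E $95) loses 10.
No other one-to-one assignment exceeds $428.
Okafor's own top lot is Lot G ($101), but forcing Okafor→Lot G and reassigning the rest optimally gives only $416 — worse by 12.

Okafor receives Lot C.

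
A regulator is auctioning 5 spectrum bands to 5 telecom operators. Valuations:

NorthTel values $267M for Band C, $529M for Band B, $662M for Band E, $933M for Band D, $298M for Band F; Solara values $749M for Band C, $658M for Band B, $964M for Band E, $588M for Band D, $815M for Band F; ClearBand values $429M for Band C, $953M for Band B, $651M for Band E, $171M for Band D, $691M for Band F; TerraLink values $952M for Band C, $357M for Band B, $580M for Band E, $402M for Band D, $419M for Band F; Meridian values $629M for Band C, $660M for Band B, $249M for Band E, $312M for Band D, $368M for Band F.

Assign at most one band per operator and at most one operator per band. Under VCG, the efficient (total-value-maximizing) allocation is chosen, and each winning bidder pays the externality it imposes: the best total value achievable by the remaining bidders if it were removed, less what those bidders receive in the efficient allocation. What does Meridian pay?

Meridian pays $262M.

Efficient allocation: NorthTel→Band D ($933M), Solara→Band E ($964M), ClearBand→Band F ($691M), TerraLink→Band C ($952M), Meridian→Band B ($660M); total welfare W = $4200M.
Meridian receives Band B at value $660M, so the others get W − 660 = $3540M.
Without Meridian: best allocation of the remaining 4 bidders over all 5 bands is NorthTel→Band D ($933M), Solara→Band E ($964M), ClearBand→Band B ($953M), TerraLink→Band C ($952M), total $3802M.
VCG payment = (others' best without Meridian) − (others' welfare with Meridian) = 3802 − 3540 = $262M.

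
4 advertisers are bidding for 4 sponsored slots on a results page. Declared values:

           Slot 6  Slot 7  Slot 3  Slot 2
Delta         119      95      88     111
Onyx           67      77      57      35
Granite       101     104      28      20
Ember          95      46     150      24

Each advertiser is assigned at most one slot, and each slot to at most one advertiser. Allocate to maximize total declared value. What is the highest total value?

This is a one-to-one assignment (maximum-weight bipartite matching).
Optimal: Delta→Slot 2 ($111), Onyx→Slot 7 ($77), Granite→Slot 6 ($101), Ember→Slot 3 ($150) — total 111+77+101+150 = $439.

Maximum total: $439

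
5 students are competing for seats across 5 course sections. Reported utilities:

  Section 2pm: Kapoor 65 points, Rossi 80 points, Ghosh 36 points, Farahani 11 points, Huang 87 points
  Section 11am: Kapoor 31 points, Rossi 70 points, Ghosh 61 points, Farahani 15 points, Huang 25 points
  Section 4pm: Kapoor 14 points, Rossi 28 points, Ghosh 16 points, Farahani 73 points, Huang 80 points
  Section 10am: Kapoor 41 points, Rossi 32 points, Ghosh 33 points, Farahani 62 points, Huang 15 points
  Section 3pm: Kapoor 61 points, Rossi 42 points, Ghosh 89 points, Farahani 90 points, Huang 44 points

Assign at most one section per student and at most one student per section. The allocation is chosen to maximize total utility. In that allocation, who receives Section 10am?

Optimal: Kapoor→Section 2pm (65 points), Rossi→Section 11am (70 points), Ghosh→Section 3pm (89 points), Farahani→Section 10am (62 points), Huang→Section 4pm (80 points) — total 65+70+89+62+80 = 366 points.
Row-greedy (each student in turn takes its best remaining section) gives 312 points, worse by 54.
Every other assignment is strictly worse.
Farahani's own top section is Section 3pm (90 points), but forcing Farahani→Section 3pm and reassigning the rest optimally gives only 352 points — worse by 14.

Farahani receives Section 10am.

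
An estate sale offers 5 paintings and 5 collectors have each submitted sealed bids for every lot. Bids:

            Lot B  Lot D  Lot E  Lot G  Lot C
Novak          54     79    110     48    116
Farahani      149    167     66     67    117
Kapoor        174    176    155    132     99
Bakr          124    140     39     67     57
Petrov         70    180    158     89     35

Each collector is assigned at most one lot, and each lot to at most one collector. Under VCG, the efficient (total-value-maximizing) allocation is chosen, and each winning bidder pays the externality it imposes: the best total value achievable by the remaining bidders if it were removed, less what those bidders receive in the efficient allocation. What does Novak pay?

Novak pays $8.

Efficient allocation: Novak→Lot C ($116), Farahani→Lot D ($167), Kapoor→Lot G ($132), Bakr→Lot B ($124), Petrov→Lot E ($158); total welfare W = $697.
Novak receives Lot C at value $116, so the others get W − 116 = $581.
Without Novak: best allocation of the remaining 4 bidders over all 5 lots is Farahani→Lot C ($117), Kapoor→Lot B ($174), Bakr→Lot D ($140), Petrov→Lot E ($158), total $589.
VCG payment = (others' best without Novak) − (others' welfare with Novak) = 589 − 581 = $8.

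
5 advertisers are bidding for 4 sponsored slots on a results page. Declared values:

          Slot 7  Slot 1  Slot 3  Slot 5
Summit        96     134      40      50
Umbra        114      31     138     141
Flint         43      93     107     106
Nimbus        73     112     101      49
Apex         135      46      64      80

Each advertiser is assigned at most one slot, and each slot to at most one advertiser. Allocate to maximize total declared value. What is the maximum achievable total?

Treat this as an assignment problem: match each advertiser to one slot.
Optimal: Apex→Slot 7 ($135), Summit→Slot 1 ($134), Flint→Slot 3 ($107), Umbra→Slot 5 ($141) — total 135+134+107+141 = $517.
Column-greedy (each slot in turn goes to its best remaining advertiser) gives $513, worse by 4.
Next-best assignment: Apex→Slot 7, Summit→Slot 1, Umbra→Slot 3, Flint→Slot 5 = $513.
Swapping Flint↔Summit (Flint→Slot 1 $93, Summit→Slot 3 $40) loses 108.

Max total: $517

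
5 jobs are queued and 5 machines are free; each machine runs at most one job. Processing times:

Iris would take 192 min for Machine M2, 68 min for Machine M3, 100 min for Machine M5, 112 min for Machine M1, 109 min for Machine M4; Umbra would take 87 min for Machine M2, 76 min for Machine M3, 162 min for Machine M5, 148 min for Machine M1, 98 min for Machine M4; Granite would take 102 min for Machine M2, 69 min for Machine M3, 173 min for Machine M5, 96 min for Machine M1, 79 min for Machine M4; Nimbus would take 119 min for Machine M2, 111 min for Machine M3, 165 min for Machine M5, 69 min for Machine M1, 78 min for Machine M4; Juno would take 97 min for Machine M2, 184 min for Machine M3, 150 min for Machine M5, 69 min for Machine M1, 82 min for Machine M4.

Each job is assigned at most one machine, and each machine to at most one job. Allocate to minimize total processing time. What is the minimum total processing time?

This is the linear assignment problem.
Optimal: Iris→Machine M5 (100 min), Umbra→Machine M2 (87 min), Granite→Machine M3 (69 min), Nimbus→Machine M4 (78 min), Juno→Machine M1 (69 min) — total 100+87+69+78+69 = 403 min.
Column-greedy (each machine in turn goes to its cheapest remaining job) gives 453 min, worse by 50.

Min total: 403 min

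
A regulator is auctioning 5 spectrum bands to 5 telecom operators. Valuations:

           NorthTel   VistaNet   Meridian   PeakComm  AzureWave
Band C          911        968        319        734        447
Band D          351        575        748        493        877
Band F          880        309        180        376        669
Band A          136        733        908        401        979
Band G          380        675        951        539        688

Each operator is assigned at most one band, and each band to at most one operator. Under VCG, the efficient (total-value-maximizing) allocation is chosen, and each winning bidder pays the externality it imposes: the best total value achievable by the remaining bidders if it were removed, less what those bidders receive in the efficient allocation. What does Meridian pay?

Efficient allocation: NorthTel→Band F ($880M), VistaNet→Band C ($968M), Meridian→Band G ($951M), PeakComm→Band D ($493M), AzureWave→Band A ($979M); total welfare W = $4271M.
Meridian receives Band G at value $951M, so the others get W − 951 = $3320M.
Without Meridian: best allocation of the remaining 4 bidders over all 5 bands is NorthTel→Band F ($880M), VistaNet→Band C ($968M), PeakComm→Band G ($539M), AzureWave→Band A ($979M), total $3366M.
VCG payment = (others' best without Meridian) − (others' welfare with Meridian) = 3366 − 3320 = $46M.

Meridian pays $46M.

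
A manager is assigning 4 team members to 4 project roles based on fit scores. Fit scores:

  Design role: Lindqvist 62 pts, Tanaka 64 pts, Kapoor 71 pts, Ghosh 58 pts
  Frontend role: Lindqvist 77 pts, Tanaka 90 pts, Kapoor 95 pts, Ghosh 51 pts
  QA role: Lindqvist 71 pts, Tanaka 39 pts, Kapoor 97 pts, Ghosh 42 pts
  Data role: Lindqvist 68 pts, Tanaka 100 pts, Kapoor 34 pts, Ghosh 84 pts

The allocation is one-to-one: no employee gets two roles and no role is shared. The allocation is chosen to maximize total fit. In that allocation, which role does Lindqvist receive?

Optimal: Lindqvist→Design role (62 pts), Tanaka→Frontend role (90 pts), Kapoor→QA role (97 pts), Ghosh→Data role (84 pts) — total 62+90+97+84 = 333 pts.
Row-greedy (each employee in turn takes its best remaining role) gives 332 pts, worse by 1.
Lindqvist's own top role is Frontend role (77 pts), but forcing Lindqvist→Frontend role and reassigning the rest optimally gives only 332 pts — worse by 1.

Lindqvist receives Design role.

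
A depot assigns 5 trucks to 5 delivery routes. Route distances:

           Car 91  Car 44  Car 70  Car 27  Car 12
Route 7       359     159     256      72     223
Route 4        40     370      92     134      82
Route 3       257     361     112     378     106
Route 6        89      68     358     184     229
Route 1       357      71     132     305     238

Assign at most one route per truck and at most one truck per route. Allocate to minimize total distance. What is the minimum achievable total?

Min total: 418 km

Optimal: Car 91→Route 4 (40 km), Car 44→Route 6 (68 km), Car 70→Route 1 (132 km), Car 27→Route 7 (72 km), Car 12→Route 3 (106 km) — total 40+68+132+72+106 = 418 km.
Row-greedy (each truck in turn takes its cheapest remaining route) gives 530 km, worse by 112.
Every other assignment is strictly worse.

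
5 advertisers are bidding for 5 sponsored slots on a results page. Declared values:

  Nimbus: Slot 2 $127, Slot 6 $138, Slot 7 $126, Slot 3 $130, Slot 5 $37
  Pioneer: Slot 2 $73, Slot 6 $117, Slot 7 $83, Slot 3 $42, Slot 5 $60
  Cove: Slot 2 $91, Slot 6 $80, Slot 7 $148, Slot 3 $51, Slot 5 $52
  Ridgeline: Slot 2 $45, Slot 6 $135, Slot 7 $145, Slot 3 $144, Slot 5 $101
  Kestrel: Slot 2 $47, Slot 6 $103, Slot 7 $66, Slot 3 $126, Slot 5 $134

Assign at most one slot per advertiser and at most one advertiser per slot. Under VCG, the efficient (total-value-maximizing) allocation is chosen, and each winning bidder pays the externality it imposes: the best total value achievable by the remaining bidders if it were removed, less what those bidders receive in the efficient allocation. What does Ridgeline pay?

Ridgeline pays $3.

Efficient allocation: Nimbus→Slot 2 ($127), Pioneer→Slot 6 ($117), Cove→Slot 7 ($148), Ridgeline→Slot 3 ($144), Kestrel→Slot 5 ($134); total welfare W = $670.
Ridgeline receives Slot 3 at value $144, so the others get W − 144 = $526.
Without Ridgeline: best allocation of the remaining 4 bidders over all 5 slots is Nimbus→Slot 3 ($130), Pioneer→Slot 6 ($117), Cove→Slot 7 ($148), Kestrel→Slot 5 ($134), total $529.
VCG payment = (others' best without Ridgeline) − (others' welfare with Ridgeline) = 529 − 526 = $3.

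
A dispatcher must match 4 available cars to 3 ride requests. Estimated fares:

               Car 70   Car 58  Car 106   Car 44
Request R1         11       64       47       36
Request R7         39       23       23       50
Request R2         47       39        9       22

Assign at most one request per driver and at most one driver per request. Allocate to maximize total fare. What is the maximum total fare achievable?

This is the linear assignment problem.
Optimal: Car 58→Request R1 ($64), Car 44→Request R7 ($50), Car 70→Request R2 ($47) — total 64+50+47 = $161.
Row-greedy (each driver in turn takes its best remaining request) gives $134, worse by 27.
Swapping Car 58↔Car 70 (Car 58→Request R2 $39, Car 70→Request R1 $11) loses 61.

Maximum total: $161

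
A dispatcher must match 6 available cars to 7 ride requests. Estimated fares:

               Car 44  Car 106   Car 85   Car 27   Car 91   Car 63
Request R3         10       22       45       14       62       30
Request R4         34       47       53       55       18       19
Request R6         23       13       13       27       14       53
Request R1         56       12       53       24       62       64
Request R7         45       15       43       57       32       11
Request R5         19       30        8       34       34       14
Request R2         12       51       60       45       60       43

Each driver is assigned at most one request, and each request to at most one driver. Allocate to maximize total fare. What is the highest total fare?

Optimal: Car 44→Request R1 ($56), Car 106→Request R4 ($47), Car 85→Request R2 ($60), Car 27→Request R7 ($57), Car 91→Request R3 ($62), Car 63→Request R6 ($53) — total 56+47+60+57+62+53 = $335.
Column-greedy (each request in turn goes to its best remaining driver) gives $299, worse by 36.
Next-best assignment: Car 44→Request R1, Car 106→Request R2, Car 85→Request R4, Car 27→Request R7, Car 91→Request R3, Car 63→Request R6 = $332.

Max total: $335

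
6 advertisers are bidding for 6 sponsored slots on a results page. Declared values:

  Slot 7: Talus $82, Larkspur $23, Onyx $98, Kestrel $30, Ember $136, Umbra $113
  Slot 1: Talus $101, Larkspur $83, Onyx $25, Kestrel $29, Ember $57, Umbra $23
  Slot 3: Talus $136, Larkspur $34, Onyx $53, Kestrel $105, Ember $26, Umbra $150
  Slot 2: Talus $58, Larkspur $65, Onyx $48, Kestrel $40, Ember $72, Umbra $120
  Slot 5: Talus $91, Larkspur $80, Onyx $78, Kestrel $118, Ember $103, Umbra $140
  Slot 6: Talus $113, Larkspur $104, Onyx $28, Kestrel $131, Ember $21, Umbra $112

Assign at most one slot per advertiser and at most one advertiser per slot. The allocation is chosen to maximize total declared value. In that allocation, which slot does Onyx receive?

Onyx receives Slot 5.

Optimal: Talus→Slot 3 ($136), Larkspur→Slot 1 ($83), Onyx→Slot 5 ($78), Kestrel→Slot 6 ($131), Ember→Slot 7 ($136), Umbra→Slot 2 ($120) — total 136+83+78+131+136+120 = $684.
Max-entry greedy (repeatedly take the single best remaining cell) gives $646, worse by 38.
Swapping Larkspur↔Onyx (Larkspur→Slot 5 $80, Onyx→Slot 1 $25) loses 56.
No other one-to-one assignment exceeds $684.
Onyx's own top slot is Slot 7 ($98), but forcing Onyx→Slot 7 and reassigning the rest optimally gives only $671 — worse by 13.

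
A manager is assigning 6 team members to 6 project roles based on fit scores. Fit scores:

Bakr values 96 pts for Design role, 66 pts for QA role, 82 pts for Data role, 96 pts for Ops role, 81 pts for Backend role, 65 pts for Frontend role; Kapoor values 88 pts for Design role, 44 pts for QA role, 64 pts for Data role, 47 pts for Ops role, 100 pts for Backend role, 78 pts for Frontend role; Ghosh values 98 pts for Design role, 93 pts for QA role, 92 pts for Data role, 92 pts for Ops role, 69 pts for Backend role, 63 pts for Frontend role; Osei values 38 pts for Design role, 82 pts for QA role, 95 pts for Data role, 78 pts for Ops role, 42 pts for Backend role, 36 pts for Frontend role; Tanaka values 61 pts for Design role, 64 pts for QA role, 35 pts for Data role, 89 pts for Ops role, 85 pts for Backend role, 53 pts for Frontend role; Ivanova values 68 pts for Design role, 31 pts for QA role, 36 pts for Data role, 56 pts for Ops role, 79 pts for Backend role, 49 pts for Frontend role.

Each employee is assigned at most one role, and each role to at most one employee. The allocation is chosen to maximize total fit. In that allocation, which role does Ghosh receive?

This is the linear assignment problem.
Optimal: Bakr→Design role (96 pts), Kapoor→Frontend role (78 pts), Ghosh→QA role (93 pts), Osei→Data role (95 pts), Tanaka→Ops role (89 pts), Ivanova→Backend role (79 pts) — total 96+78+93+95+89+79 = 530 pts.
Max-entry greedy (repeatedly take the single best remaining cell) gives 502 pts, worse by 28.
Next-best assignment: Bakr→Design role, Kapoor→Backend role, Ghosh→QA role, Osei→Data role, Tanaka→Ops role, Ivanova→Frontend role = 522 pts.
Swapping Osei↔Ivanova (Osei→Backend role 42 pts, Ivanova→Data role 36 pts) loses 96.
Ghosh's own top role is Design role (98 pts), but forcing Ghosh→Design role and reassigning the rest optimally gives only 510 pts — worse by 20.

Ghosh receives QA role.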